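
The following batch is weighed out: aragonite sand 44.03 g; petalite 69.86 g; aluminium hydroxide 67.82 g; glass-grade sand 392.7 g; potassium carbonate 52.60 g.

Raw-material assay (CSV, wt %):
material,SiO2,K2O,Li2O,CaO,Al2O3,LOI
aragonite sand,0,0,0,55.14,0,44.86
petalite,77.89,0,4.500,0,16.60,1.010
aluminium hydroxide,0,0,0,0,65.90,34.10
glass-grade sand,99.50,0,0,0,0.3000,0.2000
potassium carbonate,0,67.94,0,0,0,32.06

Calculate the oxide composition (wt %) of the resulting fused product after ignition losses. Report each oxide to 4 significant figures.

Glass mass = 565.8 g (batch 627.0 − LOI 61.23).
Composition: SiO2 78.68%, K2O 6.316%, Li2O 0.5556%, CaO 4.291%, Al2O3 10.16%

Intermediates are printed, with 4-significant-figure rounding, in the printout. All internal work maintains exact precision from first step to last. Every reported figure is rounded a single time — derived quantities are recomputed using the weight values at 565.8 g of glass at full float precision (the totals, the yield, net glass mass, LOI, five oxide percentages) as quoted within the problem or the answer.
Oxide masses out of the charge:
  SiO2: 69.86·0.7789 + 392.7·0.9950 = 445.2 g
  K2O: 52.60·0.6794 = 35.74 g
  Li2O: 69.86·0.04500 = 3.144 g
  CaO: 44.03·0.5514 = 24.28 g
  Al2O3: 69.86·0.1660 + 67.82·0.6590 + 392.7·0.003000 = 57.47 g
LOI: 44.03·0.4486 + 69.86·0.01010 + 67.82·0.3410 + 392.7·0.002000 + 52.60·0.3206 = 61.23 g
Glass mass = batch − LOI = 627.0 − 61.23 = 565.8 g (matching Σ of the oxides)
oxide / glass × 100 gives the wt %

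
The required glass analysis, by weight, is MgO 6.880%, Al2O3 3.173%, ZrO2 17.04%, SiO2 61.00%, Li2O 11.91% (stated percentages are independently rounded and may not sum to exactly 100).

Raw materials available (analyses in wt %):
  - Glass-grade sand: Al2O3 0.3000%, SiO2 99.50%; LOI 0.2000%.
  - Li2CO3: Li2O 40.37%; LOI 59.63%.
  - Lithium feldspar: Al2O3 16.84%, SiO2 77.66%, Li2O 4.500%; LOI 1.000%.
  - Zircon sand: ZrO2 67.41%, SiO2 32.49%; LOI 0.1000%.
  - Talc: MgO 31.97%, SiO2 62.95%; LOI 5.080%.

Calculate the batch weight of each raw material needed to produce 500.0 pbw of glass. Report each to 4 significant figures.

Batch per 500.0 pbw glass:
  Glass-grade sand: 125.4 pbw
  Li2CO3: 137.3 pbw
  Lithium feldspar: 91.98 pbw
  Zircon sand: 126.4 pbw
  Talc: 107.6 pbw
Total batch = 588.7 pbw; LOI loss = 88.64 pbw; yield = 84.94%

Intermediates are shown (rounded to four significant digits) alongside each step. Each numeric step maintains full precision in all steps. A single rounding produces each reported value; all derived quantities are carried from the weighed amounts for 500.0 pbw of glass in exact precision (the five compositions, glass mass, the totals, yield, LOI) as given in the problem or the answer.
Per-oxide target masses for 500.0 pbw glass:
  MgO: 6.880% × 500.0 = 34.40 pbw
  Al2O3: 3.173% × 500.0 = 15.86 pbw
  ZrO2: 17.04% × 500.0 = 85.20 pbw
  SiO2: 61.00% × 500.0 = 305.0 pbw
  Li2O: 11.91% × 500.0 = 59.55 pbw
Oxide-by-oxide audit with the batch weights as given, at the basis given (sum by sum, the targets are met net of answer rounding effects):
  MgO: 107.6·0.3197 = 34.40 pbw (target 34.40 pbw)
  Al2O3: 125.4·0.003000 + 91.98·0.1684 = 15.87 pbw (target 15.86 pbw)
  ZrO2: 126.4·0.6741 = 85.21 pbw (target 85.20 pbw)
  SiO2: 125.4·0.9950 + 91.98·0.7766 + 126.4·0.3249 + 107.6·0.6295 = 305.0 pbw (target 305.0 pbw)
  Li2O: 137.3·0.4037 + 91.98·0.04500 = 59.57 pbw (target 59.55 pbw)
Consistency of the glass mass: whole batch net of LOI = 500.0 pbw (the Σ of target masses is 500.0 pbw; with the basis standing at 500.0 pbw — a pure rounding effect).
Batch total: Σ batch = 588.7 pbw; loss to ignition Σ batch·LOI = 88.64 pbw; as yield: glass ÷ batch → 84.94%.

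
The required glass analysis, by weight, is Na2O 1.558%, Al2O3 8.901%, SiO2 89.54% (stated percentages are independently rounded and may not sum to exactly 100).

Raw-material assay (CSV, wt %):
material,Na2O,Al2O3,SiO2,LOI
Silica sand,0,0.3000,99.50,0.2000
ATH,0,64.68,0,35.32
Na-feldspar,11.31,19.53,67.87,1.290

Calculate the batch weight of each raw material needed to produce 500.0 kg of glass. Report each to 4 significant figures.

Batch per 500.0 kg glass:
  Silica sand: 403.0 kg
  ATH: 46.14 kg
  Na-feldspar: 68.88 kg
Total batch = 518.0 kg; LOI loss = 17.99 kg; yield = 96.53%

Mid-chain values are printed (rounded to four significant figures) in the printout. Each numeric step carries exact precision at all times; every reported result is rounded a single time; all derived quantities are computed in full float precision (LOI, glass mass, the yield, the three compositions, the totals) starting from the weights at 500.0 kg of glass as written in the problem or answer text.
Oxide mass targets, per 500.0 kg glass:
  Na2O: 1.558% × 500.0 = 7.790 kg
  Al2O3: 8.901% × 500.0 = 44.50 kg
  SiO2: 89.54% × 500.0 = 447.7 kg
Mass-balance tally per oxide with the batch weights as given, under the basis named above (sum by sum, the targets are met within answer rounding):
  Na2O: 68.88·0.1131 = 7.790 kg (target 7.790 kg)
  Al2O3: 403.0·0.003000 + 46.14·0.6468 + 68.88·0.1953 = 44.50 kg (target 44.50 kg)
  SiO2: 403.0·0.9950 + 68.88·0.6787 = 447.7 kg (target 447.7 kg)
Glass-mass bookkeeping: Σ batch − LOI loss = 500.0 kg (oxide target masses add up to 500.0 kg; against the stated basis, 500.0 kg — rounding explains the deltas).
Whole-batch sum: Σ batch = 518.0 kg; loss to ignition Σ batch·LOI = 17.99 kg; yield, glass over the total, = 96.53%.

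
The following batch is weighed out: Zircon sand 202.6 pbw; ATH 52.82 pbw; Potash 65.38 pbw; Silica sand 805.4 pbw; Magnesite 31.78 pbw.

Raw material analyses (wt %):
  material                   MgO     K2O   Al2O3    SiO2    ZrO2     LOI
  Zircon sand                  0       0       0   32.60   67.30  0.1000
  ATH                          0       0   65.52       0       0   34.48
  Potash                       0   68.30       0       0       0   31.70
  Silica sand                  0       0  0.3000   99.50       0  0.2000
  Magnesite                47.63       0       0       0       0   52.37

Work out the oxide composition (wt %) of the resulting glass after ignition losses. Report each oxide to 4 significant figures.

Glass mass = 1101 pbw (batch 1158 − LOI 57.39).
Composition: MgO 1.375%, K2O 4.057%, Al2O3 3.364%, SiO2 78.81%, ZrO2 12.39%

Intermediates are printed (rounded to four significant digits) between the steps — all arithmetic carries exact precision at all times; each reported figure sees exactly one rounding. The derived quantities (five oxide percentages, LOI, glass mass, the yield, totals) are recomputed starting from the weights for 1101 pbw of glass at full float precision, as they appear in the question or the answer.
Mass of each oxide from the mix:
  MgO: 31.78·0.4763 = 15.14 pbw
  K2O: 65.38·0.6830 = 44.65 pbw
  Al2O3: 52.82·0.6552 + 805.4·0.003000 = 37.02 pbw
  SiO2: 202.6·0.3260 + 805.4·0.9950 = 867.4 pbw
  ZrO2: 202.6·0.6730 = 136.3 pbw
LOI: 202.6·0.001000 + 52.82·0.3448 + 65.38·0.3170 + 805.4·0.002000 + 31.78·0.5237 = 57.39 pbw
Glass = total batch minus LOI = 1158 − 57.39 = 1101 pbw (= Σ oxide masses)
wt % = 100 × oxide mass / glass mass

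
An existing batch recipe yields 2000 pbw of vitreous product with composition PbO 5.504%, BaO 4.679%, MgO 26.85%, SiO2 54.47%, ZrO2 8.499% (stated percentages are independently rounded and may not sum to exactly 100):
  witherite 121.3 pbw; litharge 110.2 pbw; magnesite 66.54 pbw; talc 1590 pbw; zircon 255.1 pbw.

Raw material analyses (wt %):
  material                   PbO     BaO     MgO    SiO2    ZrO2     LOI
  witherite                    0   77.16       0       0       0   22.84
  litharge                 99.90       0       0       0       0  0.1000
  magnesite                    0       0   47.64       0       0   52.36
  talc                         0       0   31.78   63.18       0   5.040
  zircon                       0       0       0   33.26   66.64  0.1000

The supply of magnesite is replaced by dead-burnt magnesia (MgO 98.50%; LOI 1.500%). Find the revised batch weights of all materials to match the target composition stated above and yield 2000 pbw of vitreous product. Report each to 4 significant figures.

Full float precision is kept from first step to last; in-progress results are shown with 4-significant-figure rounding within the worked lines — a single rounding produces each reported value. All derived quantities are re-derived starting from the weights at 2000 pbw of glass in full precision (glass mass, ignition loss, the yield, the totals, five oxide percentages), as they appear in the problem or the answer.
Oxide mass targets, per 2000 pbw vitreous product:
  PbO: 5.504% × 2000 = 110.1 pbw
  BaO: 4.679% × 2000 = 93.58 pbw
  MgO: 26.85% × 2000 = 537.0 pbw
  SiO2: 54.47% × 2000 = 1089 pbw
  ZrO2: 8.499% × 2000 = 170.0 pbw
Oxide-by-oxide audit on the weights just shown, against the basis in use (oxide sums agree with the targets exact up to rounding of places):
  PbO: 110.2·0.9990 = 110.1 pbw (target 110.1 pbw)
  BaO: 121.3·0.7716 = 93.60 pbw (target 93.58 pbw)
  MgO: 32.18·0.9850 + 1590·0.3178 = 537.0 pbw (target 537.0 pbw)
  SiO2: 1590·0.6318 + 255.1·0.3326 = 1089 pbw (target 1089 pbw)
  ZrO2: 255.1·0.6664 = 170.0 pbw (target 170.0 pbw)
Glass-mass sanity pass: batch total minus LOI = 2000 pbw (per-oxide target masses sum to 2000 pbw; with the basis standing at 2000 pbw — differing by rounding only).
Adding the batch up: Σ batch = 2109 pbw; Σ batch·LOI gives LOI loss = 108.7 pbw; the yield ratio, glass ÷ batch: 94.85%.

Revised batch per 2000 pbw vitreous product:
  witherite: 121.3 pbw
  litharge: 110.2 pbw
  dead-burnt magnesia: 32.18 pbw
  talc: 1590 pbw
  zircon: 255.1 pbw
Total batch = 2109 pbw; LOI loss = 108.7 pbw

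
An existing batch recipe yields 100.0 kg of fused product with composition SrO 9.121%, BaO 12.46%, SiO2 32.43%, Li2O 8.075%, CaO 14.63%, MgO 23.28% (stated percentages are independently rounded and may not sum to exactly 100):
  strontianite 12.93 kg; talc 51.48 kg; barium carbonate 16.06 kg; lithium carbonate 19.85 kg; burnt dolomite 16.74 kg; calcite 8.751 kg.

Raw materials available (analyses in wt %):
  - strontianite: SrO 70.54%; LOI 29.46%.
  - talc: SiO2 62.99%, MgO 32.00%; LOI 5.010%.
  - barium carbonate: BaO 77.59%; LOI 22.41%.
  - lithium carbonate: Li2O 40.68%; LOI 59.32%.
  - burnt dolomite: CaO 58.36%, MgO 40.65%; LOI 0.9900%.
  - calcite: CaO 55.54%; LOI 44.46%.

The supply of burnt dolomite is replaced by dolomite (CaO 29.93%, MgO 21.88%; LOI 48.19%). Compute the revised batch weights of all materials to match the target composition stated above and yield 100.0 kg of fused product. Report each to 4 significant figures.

The whole derivation maintains full float precision all the way through — the intermediate values are displayed rounded to four significant figures when written out. Exactly one rounding lands on each reported result. Derived quantities (the yield, the six compositions, ignition loss, glass mass, totals) are carried from the weighed amounts at 100.0 kg of glass in full float precision, as set out in the problem or answer text.
Oxide-by-oxide targets in 100.0 kg fused product:
  SrO: 9.121% × 100.0 = 9.121 kg
  BaO: 12.46% × 100.0 = 12.46 kg
  SiO2: 32.43% × 100.0 = 32.43 kg
  Li2O: 8.075% × 100.0 = 8.075 kg
  CaO: 14.63% × 100.0 = 14.63 kg
  MgO: 23.28% × 100.0 = 23.28 kg
Per-oxide balance check given the weights on record, under the basis named above (delivered sums recover each target net of answer rounding effects):
  SrO: 12.93·0.7054 = 9.121 kg (target 9.121 kg)
  BaO: 16.06·0.7759 = 12.46 kg (target 12.46 kg)
  SiO2: 51.48·0.6299 = 32.43 kg (target 32.43 kg)
  Li2O: 19.85·0.4068 = 8.075 kg (target 8.075 kg)
  CaO: 31.10·0.2993 + 9.581·0.5554 = 14.63 kg (target 14.63 kg)
  MgO: 51.48·0.3200 + 31.10·0.2188 = 23.28 kg (target 23.28 kg)
Glass-mass sanity pass: net batch after ignition = 99.99 kg (per-oxide target masses sum to 100.0 kg; versus the stated basis of 100.0 kg — differing by rounding only).
Adding the batch up: Σ batch = 141.0 kg; Σ batch·LOI gives LOI loss = 41.01 kg; yield, glass over the total, = 70.92%.

Revised batch per 100.0 kg fused product:
  strontianite: 12.93 kg
  talc: 51.48 kg
  barium carbonate: 16.06 kg
  lithium carbonate: 19.85 kg
  dolomite: 31.10 kg
  calcite: 9.581 kg
Total batch = 141.0 kg; LOI loss = 41.01 kg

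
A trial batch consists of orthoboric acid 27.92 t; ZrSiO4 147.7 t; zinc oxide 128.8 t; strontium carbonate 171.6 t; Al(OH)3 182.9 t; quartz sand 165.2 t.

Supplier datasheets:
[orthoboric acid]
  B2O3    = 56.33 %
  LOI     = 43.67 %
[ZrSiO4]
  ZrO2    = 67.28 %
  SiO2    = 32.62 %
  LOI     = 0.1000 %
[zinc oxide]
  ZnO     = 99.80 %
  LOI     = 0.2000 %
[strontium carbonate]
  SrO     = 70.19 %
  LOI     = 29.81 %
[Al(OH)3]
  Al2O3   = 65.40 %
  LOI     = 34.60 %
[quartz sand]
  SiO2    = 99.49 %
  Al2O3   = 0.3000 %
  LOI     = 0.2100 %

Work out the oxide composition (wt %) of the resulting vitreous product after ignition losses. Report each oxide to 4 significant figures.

Glass mass = 696.7 t (batch 824.1 − LOI 127.4).
Composition: ZnO 18.45%, ZrO2 14.26%, SrO 17.29%, SiO2 30.50%, Al2O3 17.24%, B2O3 2.257%

The whole derivation holds full float precision at every stage — working values are shown (rounded to four significant figures) between the steps. A single rounding completes each reported result; all derived quantities (ignition loss, totals, net glass mass, the six compositions, yield) are recomputed in full float precision from the weighed amounts for 696.7 t of glass as written in the problem or the answer.
Oxide masses out of the charge:
  ZnO: 128.8·0.9980 = 128.5 t
  ZrO2: 147.7·0.6728 = 99.37 t
  SrO: 171.6·0.7019 = 120.4 t
  SiO2: 147.7·0.3262 + 165.2·0.9949 = 212.5 t
  Al2O3: 182.9·0.6540 + 165.2·0.003000 = 120.1 t
  B2O3: 27.92·0.5633 = 15.73 t
LOI: 27.92·0.4367 + 147.7·0.001000 + 128.8·0.002000 + 171.6·0.2981 + 182.9·0.3460 + 165.2·0.002100 = 127.4 t
Glass = total batch minus LOI = 824.1 − 127.4 = 696.7 t (equal to the oxide-mass sum)
each wt % is 100 × oxide ÷ glass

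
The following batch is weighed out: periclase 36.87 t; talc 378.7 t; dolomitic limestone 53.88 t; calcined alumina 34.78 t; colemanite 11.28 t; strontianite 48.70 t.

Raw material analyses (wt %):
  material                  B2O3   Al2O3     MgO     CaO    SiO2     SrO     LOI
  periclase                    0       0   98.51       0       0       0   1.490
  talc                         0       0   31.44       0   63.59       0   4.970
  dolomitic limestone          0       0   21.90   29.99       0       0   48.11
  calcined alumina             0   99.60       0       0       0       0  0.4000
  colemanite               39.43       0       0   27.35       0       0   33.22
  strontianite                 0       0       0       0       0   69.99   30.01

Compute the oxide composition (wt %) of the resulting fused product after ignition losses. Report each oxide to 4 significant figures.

Values along the way are shown rounded to 4 significant figures between the steps. All internal work holds exact precision throughout; each reported value includes exactly one rounding — all derived quantities, including the totals, net glass mass, ignition loss, the six compositions, the yield, are re-derived starting from the weights at 500.4 t of glass in full precision as quoted within problem or answer.
Oxide-by-oxide delivered mass:
  B2O3: 11.28·0.3943 = 4.448 t
  Al2O3: 34.78·0.9960 = 34.64 t
  MgO: 36.87·0.9851 + 378.7·0.3144 + 53.88·0.2190 = 167.2 t
  CaO: 53.88·0.2999 + 11.28·0.2735 = 19.24 t
  SiO2: 378.7·0.6359 = 240.8 t
  SrO: 48.70·0.6999 = 34.09 t
LOI: 36.87·0.01490 + 378.7·0.04970 + 53.88·0.4811 + 34.78·0.004000 + 11.28·0.3322 + 48.70·0.3001 = 63.79 t
Glass = total batch minus LOI = 564.2 − 63.79 = 500.4 t (= Σ oxide masses)
percent by weight: oxide/glass ×100

Glass mass = 500.4 t (batch 564.2 − LOI 63.79).
Composition: B2O3 0.8888%, Al2O3 6.922%, MgO 33.41%, CaO 3.846%, SiO2 48.12%, SrO 6.811%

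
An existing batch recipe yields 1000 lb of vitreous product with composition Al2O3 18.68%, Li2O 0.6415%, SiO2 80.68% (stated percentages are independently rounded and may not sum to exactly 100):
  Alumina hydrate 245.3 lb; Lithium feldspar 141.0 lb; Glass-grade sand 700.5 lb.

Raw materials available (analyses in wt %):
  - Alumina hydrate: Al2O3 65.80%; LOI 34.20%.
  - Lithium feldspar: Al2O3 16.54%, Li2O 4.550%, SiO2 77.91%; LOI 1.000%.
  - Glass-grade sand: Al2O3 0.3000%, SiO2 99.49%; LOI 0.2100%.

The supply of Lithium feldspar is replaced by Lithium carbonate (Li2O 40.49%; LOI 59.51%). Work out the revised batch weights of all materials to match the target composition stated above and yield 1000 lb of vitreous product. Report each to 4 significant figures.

Revised batch per 1000 lb vitreous product:
  Alumina hydrate: 280.2 lb
  Lithium carbonate: 15.84 lb
  Glass-grade sand: 810.9 lb
Total batch = 1107 lb; LOI loss = 107.0 lb

Mid-chain values are displayed, rounded to four significant digits, in the printout; the whole derivation keeps full float precision from first step to last; every reported value sees exactly one rounding — all derived quantities, including ignition loss, yield, net glass mass, totals, the three compositions, are carried from the batch weights on 1000 lb of glass in full float precision as quoted within problem or answer.
The oxide mass targets at 1000 lb vitreous product:
  Al2O3: 18.68% × 1000 = 186.8 lb
  Li2O: 0.6415% × 1000 = 6.415 lb
  SiO2: 80.68% × 1000 = 806.8 lb
Balance tally, oxide-wise, working from each reported weight, at the basis given (target by target, the sums agree net of answer rounding effects):
  Al2O3: 280.2·0.6580 + 810.9·0.003000 = 186.8 lb (target 186.8 lb)
  Li2O: 15.84·0.4049 = 6.414 lb (target 6.415 lb)
  SiO2: 810.9·0.9949 = 806.8 lb (target 806.8 lb)
Mass balance on the glass: total batch − LOI = 1000 lb (per-oxide target masses sum to 1000 lb; the stated basis being 1000 lb — differing by rounding only).
Summing the batch: Σ batch = 1107 lb; Σ batch·LOI gives LOI loss = 107.0 lb; as yield: glass ÷ batch → 90.34%.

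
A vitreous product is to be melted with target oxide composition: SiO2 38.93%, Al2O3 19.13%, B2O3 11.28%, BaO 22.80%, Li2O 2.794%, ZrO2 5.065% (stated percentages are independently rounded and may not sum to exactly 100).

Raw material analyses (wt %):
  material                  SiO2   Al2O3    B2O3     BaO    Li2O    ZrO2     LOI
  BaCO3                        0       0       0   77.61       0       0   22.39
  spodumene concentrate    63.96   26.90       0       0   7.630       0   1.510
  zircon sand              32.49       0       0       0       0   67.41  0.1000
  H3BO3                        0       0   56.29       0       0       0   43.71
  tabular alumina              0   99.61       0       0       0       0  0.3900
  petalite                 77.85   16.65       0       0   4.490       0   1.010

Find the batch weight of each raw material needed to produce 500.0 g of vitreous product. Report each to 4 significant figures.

Batch per 500.0 g vitreous product:
  BaCO3: 146.9 g
  spodumene concentrate: 87.48 g
  zircon sand: 37.57 g
  H3BO3: 100.2 g
  tabular alumina: 45.24 g
  petalite: 162.5 g
Total batch = 579.9 g; LOI loss = 79.86 g; yield = 86.23%

Each numeric step runs at exact precision from start to finish; mid-chain values are shown with 4-significant-figure rounding on the page; a single rounding produces each reported number. Derived quantities, including LOI, the totals, glass mass, the yield, the six compositions, are computed from the batch weights at 500.0 g of glass at exact precision precisely as stated by problem or answer.
Oxide-by-oxide targets in 500.0 g vitreous product:
  SiO2: 38.93% × 500.0 = 194.6 g
  Al2O3: 19.13% × 500.0 = 95.65 g
  B2O3: 11.28% × 500.0 = 56.40 g
  BaO: 22.80% × 500.0 = 114.0 g
  Li2O: 2.794% × 500.0 = 13.97 g
  ZrO2: 5.065% × 500.0 = 25.32 g
Per-oxide balance check on the weights just shown, under the basis named above (summed amounts equal target values net of answer rounding effects):
  SiO2: 87.48·0.6396 + 37.57·0.3249 + 162.5·0.7785 = 194.7 g (target 194.6 g)
  Al2O3: 87.48·0.2690 + 45.24·0.9961 + 162.5·0.1665 = 95.65 g (target 95.65 g)
  B2O3: 100.2·0.5629 = 56.40 g (target 56.40 g)
  BaO: 146.9·0.7761 = 114.0 g (target 114.0 g)
  Li2O: 87.48·0.07630 + 162.5·0.04490 = 13.97 g (target 13.97 g)
  ZrO2: 37.57·0.6741 = 25.33 g (target 25.32 g)
Auditing the glass mass value: the batch minus its LOI: 500.0 g (oxide target masses add up to 500.0 g; versus the stated basis of 500.0 g — a pure rounding effect).
Summing the batch: Σ batch = 579.9 g; ignition loss, Σ(batch × LOI) = 79.86 g; glass ÷ batch gives a yield of 86.23%.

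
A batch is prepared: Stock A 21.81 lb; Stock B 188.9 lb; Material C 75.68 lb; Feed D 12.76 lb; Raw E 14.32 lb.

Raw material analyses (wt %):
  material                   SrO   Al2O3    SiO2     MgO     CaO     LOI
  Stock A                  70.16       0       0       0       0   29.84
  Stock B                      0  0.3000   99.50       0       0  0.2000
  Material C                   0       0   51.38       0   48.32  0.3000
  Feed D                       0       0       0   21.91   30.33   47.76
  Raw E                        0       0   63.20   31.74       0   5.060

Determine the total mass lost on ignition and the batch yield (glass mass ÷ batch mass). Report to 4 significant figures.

LOI loss = 13.93 lb; glass = 299.5 lb; yield = 95.56%

All arithmetic maintains exact precision end to end. Intermediates are printed with 4-significant-figure rounding in the printout; every reported number receives exactly one rounding. Derived quantities, including the five compositions, net glass mass, totals, LOI, yield, are re-derived from the weighed amounts for 299.5 lb of glass at full precision, exactly as printed in either problem or answer.
Per-material ignition loss:
  Stock A: 21.81 × 0.2984 = 6.508 lb
  Stock B: 188.9 × 0.002000 = 0.3778 lb
  Material C: 75.68 × 0.003000 = 0.2270 lb
  Feed D: 12.76 × 0.4776 = 6.094 lb
  Raw E: 14.32 × 0.05060 = 0.7246 lb
Total LOI = 13.93 lb
Glass = batch − LOI = 313.5 − 13.93 = 299.5 lb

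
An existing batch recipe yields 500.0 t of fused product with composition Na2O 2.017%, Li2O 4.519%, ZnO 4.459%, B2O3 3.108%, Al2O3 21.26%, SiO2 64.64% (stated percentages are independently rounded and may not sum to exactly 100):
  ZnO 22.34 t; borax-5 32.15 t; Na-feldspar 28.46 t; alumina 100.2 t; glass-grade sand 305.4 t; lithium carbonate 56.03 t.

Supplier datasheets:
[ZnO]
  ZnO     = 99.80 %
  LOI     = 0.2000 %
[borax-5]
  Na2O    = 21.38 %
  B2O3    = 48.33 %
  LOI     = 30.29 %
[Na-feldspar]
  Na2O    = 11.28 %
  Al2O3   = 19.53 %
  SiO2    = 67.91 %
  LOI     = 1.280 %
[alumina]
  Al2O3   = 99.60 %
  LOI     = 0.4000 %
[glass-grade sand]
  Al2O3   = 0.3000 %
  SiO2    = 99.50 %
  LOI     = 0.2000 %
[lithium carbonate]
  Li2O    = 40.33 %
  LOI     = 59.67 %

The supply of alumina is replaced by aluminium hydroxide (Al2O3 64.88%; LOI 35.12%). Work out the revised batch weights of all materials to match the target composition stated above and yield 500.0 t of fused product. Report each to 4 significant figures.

Revised batch per 500.0 t fused product:
  ZnO: 22.34 t
  borax-5: 32.15 t
  Na-feldspar: 28.46 t
  aluminium hydroxide: 153.9 t
  glass-grade sand: 305.4 t
  lithium carbonate: 56.03 t
Total batch = 598.3 t; LOI loss = 98.24 t

Each numeric step carries exact precision at every stage. The intermediate values are displayed rounded to four significant digits within the worked lines; every reported result receives exactly one rounding. All derived quantities, which include the six compositions, net glass mass, ignition loss, totals, the yield, are re-derived at full precision, as quoted within the problem or the answer, from the batch weights at 500.0 t of glass.
Target oxide masses per 500.0 t fused product:
  Na2O: 2.017% × 500.0 = 10.09 t
  Li2O: 4.519% × 500.0 = 22.60 t
  ZnO: 4.459% × 500.0 = 22.30 t
  B2O3: 3.108% × 500.0 = 15.54 t
  Al2O3: 21.26% × 500.0 = 106.3 t
  SiO2: 64.64% × 500.0 = 323.2 t
Sums-versus-targets review with the batch weights as given, for the quoted basis mass (sums match the target masses exact up to rounding of places):
  Na2O: 32.15·0.2138 + 28.46·0.1128 = 10.08 t (target 10.09 t)
  Li2O: 56.03·0.4033 = 22.60 t (target 22.60 t)
  ZnO: 22.34·0.9980 = 22.30 t (target 22.30 t)
  B2O3: 32.15·0.4833 = 15.54 t (target 15.54 t)
  Al2O3: 28.46·0.1953 + 153.9·0.6488 + 305.4·0.003000 = 106.3 t (target 106.3 t)
  SiO2: 28.46·0.6791 + 305.4·0.9950 = 323.2 t (target 323.2 t)
Auditing the glass mass value: total batch − LOI = 500.0 t (oxide target masses add up to 500.0 t; the stated basis being 500.0 t — rounding explains the deltas).
Total batch = Σ batch = 598.3 t; ignition loss, Σ(batch × LOI) = 98.24 t; yield = glass ÷ total batch = 83.58%.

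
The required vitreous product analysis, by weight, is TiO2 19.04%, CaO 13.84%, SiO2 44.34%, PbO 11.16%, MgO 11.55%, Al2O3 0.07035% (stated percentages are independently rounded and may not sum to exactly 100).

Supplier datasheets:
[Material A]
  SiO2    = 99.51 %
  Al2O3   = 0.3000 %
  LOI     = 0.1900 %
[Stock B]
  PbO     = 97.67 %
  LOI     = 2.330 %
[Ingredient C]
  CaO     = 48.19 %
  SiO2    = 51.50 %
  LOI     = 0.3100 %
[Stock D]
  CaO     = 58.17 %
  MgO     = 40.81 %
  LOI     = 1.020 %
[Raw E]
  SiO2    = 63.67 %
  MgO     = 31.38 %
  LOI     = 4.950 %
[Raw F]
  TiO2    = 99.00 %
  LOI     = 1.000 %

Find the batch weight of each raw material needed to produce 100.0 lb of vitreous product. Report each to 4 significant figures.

The whole derivation keeps full precision from start to finish — mid-chain values appear, rounded to four significant digits, when written out; every reported figure is rounded only once — derived quantities are re-derived from the batch weights for 100.0 lb of glass at exact precision (six oxide percentages, the totals, the yield, ignition loss, glass mass), as given in problem or answer.
The oxide mass targets at 100.0 lb vitreous product:
  TiO2: 19.04% × 100.0 = 19.04 lb
  CaO: 13.84% × 100.0 = 13.84 lb
  SiO2: 44.34% × 100.0 = 44.34 lb
  PbO: 11.16% × 100.0 = 11.16 lb
  MgO: 11.55% × 100.0 = 11.55 lb
  Al2O3: 0.07035% × 100.0 = 0.07035 lb
Mass-balance tally per oxide with the batch weights as given, against the basis in use (oxide sums agree with the targets within answer rounding):
  TiO2: 19.23·0.9900 = 19.04 lb (target 19.04 lb)
  CaO: 14.38·0.4819 + 11.88·0.5817 = 13.84 lb (target 13.84 lb)
  SiO2: 23.45·0.9951 + 14.38·0.5150 + 21.36·0.6367 = 44.34 lb (target 44.34 lb)
  PbO: 11.43·0.9767 = 11.16 lb (target 11.16 lb)
  MgO: 11.88·0.4081 + 21.36·0.3138 = 11.55 lb (target 11.55 lb)
  Al2O3: 23.45·0.003000 = 0.07035 lb (target 0.07035 lb)
Glass-mass bookkeeping: net batch after ignition = 100.0 lb (the Σ of target masses is 100.0 lb; stated basis 100.0 lb — rounding explains the deltas).
Whole-batch sum: Σ batch = 101.7 lb; Σ batch·LOI gives LOI loss = 1.726 lb; yield: glass divided by total = 98.30%.

Batch per 100.0 lb vitreous product:
  Material A: 23.45 lb
  Stock B: 11.43 lb
  Ingredient C: 14.38 lb
  Stock D: 11.88 lb
  Raw E: 21.36 lb
  Raw F: 19.23 lb
Total batch = 101.7 lb; LOI loss = 1.726 lb; yield = 98.30%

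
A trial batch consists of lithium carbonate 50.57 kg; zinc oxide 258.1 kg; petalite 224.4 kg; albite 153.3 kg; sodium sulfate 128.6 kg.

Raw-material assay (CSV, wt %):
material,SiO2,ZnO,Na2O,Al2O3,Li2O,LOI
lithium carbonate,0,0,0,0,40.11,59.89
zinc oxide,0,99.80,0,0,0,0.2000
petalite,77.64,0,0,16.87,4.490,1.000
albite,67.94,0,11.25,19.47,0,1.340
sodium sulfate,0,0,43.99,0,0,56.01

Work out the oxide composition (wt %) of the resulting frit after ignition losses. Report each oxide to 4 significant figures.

Glass mass = 707.8 kg (batch 815.0 − LOI 107.1).
Composition: SiO2 39.33%, ZnO 36.39%, Na2O 10.43%, Al2O3 9.565%, Li2O 4.289%

In-progress results are displayed rounded off to 4 significant figures on the page. All arithmetic holds full float precision all the way through — each reported figure is rounded a single time; the derived quantities are carried at exact precision (yield, glass mass, the five compositions, LOI, the totals) from the weighed amounts on 707.8 kg of glass, precisely as stated by the problem or answer text.
Per-oxide mass from batch:
  SiO2: 224.4·0.7764 + 153.3·0.6794 = 278.4 kg
  ZnO: 258.1·0.9980 = 257.6 kg
  Na2O: 153.3·0.1125 + 128.6·0.4399 = 73.82 kg
  Al2O3: 224.4·0.1687 + 153.3·0.1947 = 67.70 kg
  Li2O: 50.57·0.4011 + 224.4·0.04490 = 30.36 kg
LOI: 50.57·0.5989 + 258.1·0.002000 + 224.4·0.01000 + 153.3·0.01340 + 128.6·0.5601 = 107.1 kg
Glass = total batch minus LOI = 815.0 − 107.1 = 707.8 kg (consistent with Σ oxide mass)
wt % = oxide mass / glass mass × 100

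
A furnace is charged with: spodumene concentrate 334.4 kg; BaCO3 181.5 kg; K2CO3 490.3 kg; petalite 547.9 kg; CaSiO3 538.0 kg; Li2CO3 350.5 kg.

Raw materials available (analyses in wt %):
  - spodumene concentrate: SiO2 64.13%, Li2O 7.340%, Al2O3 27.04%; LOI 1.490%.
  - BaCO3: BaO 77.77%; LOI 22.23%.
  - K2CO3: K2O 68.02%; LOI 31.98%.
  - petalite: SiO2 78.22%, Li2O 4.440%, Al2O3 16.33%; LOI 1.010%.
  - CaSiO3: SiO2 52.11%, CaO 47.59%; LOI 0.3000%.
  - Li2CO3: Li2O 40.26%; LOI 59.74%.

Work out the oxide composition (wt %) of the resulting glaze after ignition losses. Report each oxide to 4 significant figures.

Glass mass = 2024 kg (batch 2443 − LOI 418.7).
Composition: SiO2 45.62%, Li2O 9.387%, Al2O3 8.888%, K2O 16.48%, CaO 12.65%, BaO 6.974%

The intermediate values are shown rounded to four significant digits within the worked lines; every computation carries full float precision through the solve; every reported value carries a single rounding; derived quantities, which include six oxide percentages, ignition loss, yield, the totals, net glass mass, are computed in full float precision, exactly as shown in the problem or the answer, from the weighed amounts on 2024 kg of glass.
Delivered oxide masses:
  SiO2: 334.4·0.6413 + 547.9·0.7822 + 538.0·0.5211 = 923.4 kg
  Li2O: 334.4·0.07340 + 547.9·0.04440 + 350.5·0.4026 = 190.0 kg
  Al2O3: 334.4·0.2704 + 547.9·0.1633 = 179.9 kg
  K2O: 490.3·0.6802 = 333.5 kg
  CaO: 538.0·0.4759 = 256.0 kg
  BaO: 181.5·0.7777 = 141.2 kg
LOI: 334.4·0.01490 + 181.5·0.2223 + 490.3·0.3198 + 547.9·0.01010 + 538.0·0.003000 + 350.5·0.5974 = 418.7 kg
Glass mass = batch − LOI = 2443 − 418.7 = 2024 kg (= the summed oxide contributions)
each oxide over glass, ×100, is wt %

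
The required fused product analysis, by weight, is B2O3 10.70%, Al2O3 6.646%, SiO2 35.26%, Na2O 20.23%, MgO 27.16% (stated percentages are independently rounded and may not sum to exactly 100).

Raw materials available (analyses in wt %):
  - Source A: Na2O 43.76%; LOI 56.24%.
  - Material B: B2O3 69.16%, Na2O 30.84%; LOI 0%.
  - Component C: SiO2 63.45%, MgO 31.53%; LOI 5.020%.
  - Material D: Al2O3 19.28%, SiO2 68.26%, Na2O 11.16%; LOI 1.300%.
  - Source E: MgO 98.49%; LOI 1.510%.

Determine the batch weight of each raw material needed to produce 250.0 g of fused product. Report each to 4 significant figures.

All arithmetic keeps full precision end to end — intermediates appear with 4-significant-digit rounding within the worked lines. Every reported figure is rounded only once. All derived quantities are computed using the weight values at 250.0 g of glass at full float precision (yield, LOI, the five compositions, totals, glass mass), as written in the question or the answer.
Per-oxide target masses for 250.0 g fused product:
  B2O3: 10.70% × 250.0 = 26.75 g
  Al2O3: 6.646% × 250.0 = 16.61 g
  SiO2: 35.26% × 250.0 = 88.15 g
  Na2O: 20.23% × 250.0 = 50.58 g
  MgO: 27.16% × 250.0 = 67.90 g
Checking each oxide sum using the reported weights, against the basis in use (summed amounts equal target values given rounding of the digits):
  B2O3: 38.68·0.6916 = 26.75 g (target 26.75 g)
  Al2O3: 86.18·0.1928 = 16.62 g (target 16.61 g)
  SiO2: 46.22·0.6345 + 86.18·0.6826 = 88.15 g (target 88.15 g)
  Na2O: 66.34·0.4376 + 38.68·0.3084 + 86.18·0.1116 = 50.58 g (target 50.58 g)
  MgO: 46.22·0.3153 + 54.15·0.9849 = 67.91 g (target 67.90 g)
Glass-mass bookkeeping: the batch minus its LOI: 250.0 g (targets for the oxides total 250.0 g; versus the stated basis of 250.0 g — differing by rounding only).
Adding the batch up: Σ batch = 291.6 g; the LOI term Σ batch·LOI equals 41.57 g; yield, glass over the total, = 85.74%.

Batch per 250.0 g fused product:
  Source A: 66.34 g
  Material B: 38.68 g
  Component C: 46.22 g
  Material D: 86.18 g
  Source E: 54.15 g
Total batch = 291.6 g; LOI loss = 41.57 g; yield = 85.74%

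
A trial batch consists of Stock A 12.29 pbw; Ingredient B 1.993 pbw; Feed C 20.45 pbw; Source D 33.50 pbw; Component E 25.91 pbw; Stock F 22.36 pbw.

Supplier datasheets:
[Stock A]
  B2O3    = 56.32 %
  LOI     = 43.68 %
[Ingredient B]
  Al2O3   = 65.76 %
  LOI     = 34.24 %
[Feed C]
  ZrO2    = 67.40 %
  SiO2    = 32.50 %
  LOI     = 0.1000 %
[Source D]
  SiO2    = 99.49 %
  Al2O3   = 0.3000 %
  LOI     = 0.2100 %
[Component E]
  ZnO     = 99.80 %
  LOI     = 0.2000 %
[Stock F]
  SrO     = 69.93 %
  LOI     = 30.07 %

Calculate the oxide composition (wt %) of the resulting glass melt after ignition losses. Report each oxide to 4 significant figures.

The intermediate values are printed (rounded to four significant digits) in the printout; every computation holds exact precision from first step to last — a single rounding completes every reported result — the derived quantities are rebuilt in full float precision (ignition loss, the six compositions, net glass mass, the yield, the totals) from the batch weights at 103.6 pbw of glass, exactly as shown in question or answer.
Mass of each oxide from the mix:
  B2O3: 12.29·0.5632 = 6.922 pbw
  ZrO2: 20.45·0.6740 = 13.78 pbw
  SiO2: 20.45·0.3250 + 33.50·0.9949 = 39.98 pbw
  ZnO: 25.91·0.9980 = 25.86 pbw
  SrO: 22.36·0.6993 = 15.64 pbw
  Al2O3: 1.993·0.6576 + 33.50·0.003000 = 1.411 pbw
LOI: 12.29·0.4368 + 1.993·0.3424 + 20.45·0.001000 + 33.50·0.002100 + 25.91·0.002000 + 22.36·0.3007 = 12.92 pbw
Glass = total batch minus LOI = 116.5 − 12.92 = 103.6 pbw (equal to the oxide-mass sum)
oxide / glass × 100 gives the wt %

Glass mass = 103.6 pbw (batch 116.5 − LOI 12.92).
Composition: B2O3 6.682%, ZrO2 13.31%, SiO2 38.59%, ZnO 24.96%, SrO 15.10%, Al2O3 1.362%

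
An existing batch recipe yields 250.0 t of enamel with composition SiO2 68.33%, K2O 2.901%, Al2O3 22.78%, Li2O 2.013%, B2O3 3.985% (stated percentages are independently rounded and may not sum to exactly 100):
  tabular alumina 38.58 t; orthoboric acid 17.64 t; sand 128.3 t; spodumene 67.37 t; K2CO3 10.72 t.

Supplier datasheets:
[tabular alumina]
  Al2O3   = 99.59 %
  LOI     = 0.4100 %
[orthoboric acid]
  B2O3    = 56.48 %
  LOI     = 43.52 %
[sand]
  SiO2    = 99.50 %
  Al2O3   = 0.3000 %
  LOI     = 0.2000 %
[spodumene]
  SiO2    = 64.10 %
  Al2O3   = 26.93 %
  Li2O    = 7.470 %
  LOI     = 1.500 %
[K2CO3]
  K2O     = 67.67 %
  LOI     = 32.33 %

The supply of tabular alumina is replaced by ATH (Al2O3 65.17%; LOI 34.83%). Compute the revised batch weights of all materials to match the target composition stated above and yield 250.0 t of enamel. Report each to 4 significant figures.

Revised batch per 250.0 t enamel:
  ATH: 58.96 t
  orthoboric acid: 17.64 t
  sand: 128.3 t
  spodumene: 67.37 t
  K2CO3: 10.72 t
Total batch = 283.0 t; LOI loss = 32.95 t

The working math carries full float precision in all steps. Intermediates are shown rounded to 4 significant figures on the page — exactly one rounding lands on every reported result. Derived quantities are computed starting from the weights for 250.0 t of glass at full precision (LOI, five oxide percentages, glass mass, the totals, yield), exactly as printed in problem or answer.
Per-oxide target masses for 250.0 t enamel:
  SiO2: 68.33% × 250.0 = 170.8 t
  K2O: 2.901% × 250.0 = 7.252 t
  Al2O3: 22.78% × 250.0 = 56.95 t
  Li2O: 2.013% × 250.0 = 5.032 t
  B2O3: 3.985% × 250.0 = 9.962 t
Checking each oxide sum on the weights just shown, against the basis in use (sums match the target masses inside rounding margins):
  SiO2: 128.3·0.9950 + 67.37·0.6410 = 170.8 t (target 170.8 t)
  K2O: 10.72·0.6767 = 7.254 t (target 7.252 t)
  Al2O3: 58.96·0.6517 + 128.3·0.003000 + 67.37·0.2693 = 56.95 t (target 56.95 t)
  Li2O: 67.37·0.07470 = 5.033 t (target 5.032 t)
  B2O3: 17.64·0.5648 = 9.963 t (target 9.962 t)
Mass balance on the glass: batch Σ − ignition loss = 250.0 t (targets for the oxides total 250.0 t; with the basis standing at 250.0 t — differing by rounding only).
Summing the batch: Σ batch = 283.0 t; LOI removed, Σ of batch·LOI: 32.95 t; the yield ratio, glass ÷ batch: 88.36%.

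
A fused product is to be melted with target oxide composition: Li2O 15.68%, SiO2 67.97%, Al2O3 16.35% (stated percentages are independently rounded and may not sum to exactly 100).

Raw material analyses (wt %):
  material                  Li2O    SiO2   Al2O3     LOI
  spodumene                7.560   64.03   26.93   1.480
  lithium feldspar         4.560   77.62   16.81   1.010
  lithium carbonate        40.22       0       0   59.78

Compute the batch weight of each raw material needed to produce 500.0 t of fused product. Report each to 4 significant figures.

Batch per 500.0 t fused product:
  spodumene: 62.38 t
  lithium feldspar: 386.4 t
  lithium carbonate: 139.4 t
Total batch = 588.2 t; LOI loss = 88.16 t; yield = 85.01%

Values along the way are displayed rounded to four significant digits as written; every computation holds full float precision in all steps — exactly one rounding lands on every reported number. All derived quantities, including net glass mass, the totals, the yield, ignition loss, three oxide percentages, are carried using the weight values on 500.0 t of glass at exact precision, precisely as stated by the problem or answer text.
Target oxide masses per 500.0 t fused product:
  Li2O: 15.68% × 500.0 = 78.40 t
  SiO2: 67.97% × 500.0 = 339.8 t
  Al2O3: 16.35% × 500.0 = 81.75 t
Balance tally, oxide-wise, with the batch weights as given, versus the basis set out (every target is met by its sum inside rounding margins):
  Li2O: 62.38·0.07560 + 386.4·0.04560 + 139.4·0.4022 = 78.40 t (target 78.40 t)
  SiO2: 62.38·0.6403 + 386.4·0.7762 = 339.9 t (target 339.8 t)
  Al2O3: 62.38·0.2693 + 386.4·0.1681 = 81.75 t (target 81.75 t)
Glass-mass sanity pass: batch Σ − ignition loss = 500.0 t (the Σ of target masses is 500.0 t; against the stated basis, 500.0 t — deltas are rounding alone).
Total batch = Σ batch = 588.2 t; LOI removed, Σ of batch·LOI: 88.16 t; as yield: glass ÷ batch → 85.01%.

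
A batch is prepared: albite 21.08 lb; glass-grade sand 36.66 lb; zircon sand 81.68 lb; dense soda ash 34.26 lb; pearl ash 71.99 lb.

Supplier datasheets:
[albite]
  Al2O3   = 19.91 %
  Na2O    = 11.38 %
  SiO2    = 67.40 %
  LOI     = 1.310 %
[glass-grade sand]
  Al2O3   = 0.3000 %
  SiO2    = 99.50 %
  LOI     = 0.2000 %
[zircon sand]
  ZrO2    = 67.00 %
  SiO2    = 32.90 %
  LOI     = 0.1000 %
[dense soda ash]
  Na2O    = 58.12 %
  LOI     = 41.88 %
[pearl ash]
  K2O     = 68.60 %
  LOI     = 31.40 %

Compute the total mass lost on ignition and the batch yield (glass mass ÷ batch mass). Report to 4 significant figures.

Every computation maintains full precision end to end — the intermediate values are displayed rounded to four significant figures alongside each step — a single rounding finalizes each reported figure. Derived quantities are computed in exact precision (LOI, net glass mass, the yield, five oxide percentages, the totals) from the weighed amounts at 208.3 lb of glass as they appear in either problem or answer.
Each material's LOI contribution:
  albite: 21.08 × 0.01310 = 0.2761 lb
  glass-grade sand: 36.66 × 0.002000 = 0.07332 lb
  zircon sand: 81.68 × 0.001000 = 0.08168 lb
  dense soda ash: 34.26 × 0.4188 = 14.35 lb
  pearl ash: 71.99 × 0.3140 = 22.60 lb
Total LOI = 37.38 lb
Glass = batch − LOI = 245.7 − 37.38 = 208.3 lb

LOI loss = 37.38 lb; glass = 208.3 lb; yield = 84.78%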